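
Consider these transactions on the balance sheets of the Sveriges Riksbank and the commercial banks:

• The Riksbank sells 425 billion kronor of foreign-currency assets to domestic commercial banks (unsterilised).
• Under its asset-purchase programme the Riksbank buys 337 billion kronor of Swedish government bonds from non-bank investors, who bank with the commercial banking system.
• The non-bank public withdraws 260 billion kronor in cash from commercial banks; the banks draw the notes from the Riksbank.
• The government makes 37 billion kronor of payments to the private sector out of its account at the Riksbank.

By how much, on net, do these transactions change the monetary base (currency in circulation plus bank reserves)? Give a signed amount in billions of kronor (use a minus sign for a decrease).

-51 billion

FX sale 425 billion kronor: Riksbank balance sheet contracts → −425B.
Asset purchase (from non-banks) 337 billion kronor: Riksbank balance sheet expands → +337B.
Currency withdrawal 260 billion kronor: just a shift between currency and reserves — both are base money → 0.
Government spending 37 billion kronor: a non-base liability converts back to reserves → +37B.
Net: −425 + 337 + 0 + 37 = -51 billion.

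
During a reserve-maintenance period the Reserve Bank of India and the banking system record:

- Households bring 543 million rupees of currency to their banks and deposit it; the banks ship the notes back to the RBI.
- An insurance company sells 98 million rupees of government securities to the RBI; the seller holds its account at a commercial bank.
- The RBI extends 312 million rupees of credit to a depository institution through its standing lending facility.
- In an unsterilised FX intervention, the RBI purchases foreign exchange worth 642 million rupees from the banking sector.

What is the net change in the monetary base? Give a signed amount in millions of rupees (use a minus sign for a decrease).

+1052 million

Currency deposit 543 million rupees: just a shift between currency and reserves — both are base money → 0.
Asset purchase (from non-banks) 98 million rupees: RBI balance sheet expands → +98M.
Discount-window loan 312 million rupees: RBI balance sheet expands → +312M.
FX purchase 642 million rupees: RBI balance sheet expands → +642M.
Net: 0 + 98 + 312 + 642 = +1052 million.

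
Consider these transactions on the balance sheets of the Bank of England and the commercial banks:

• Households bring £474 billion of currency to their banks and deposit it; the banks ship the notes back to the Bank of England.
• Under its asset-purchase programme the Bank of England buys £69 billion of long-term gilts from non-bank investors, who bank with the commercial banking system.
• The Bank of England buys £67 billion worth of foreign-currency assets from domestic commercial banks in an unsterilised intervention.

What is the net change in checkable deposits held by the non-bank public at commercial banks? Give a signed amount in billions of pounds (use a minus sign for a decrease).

+£543 billion

Bank of England balance sheet:
  Assets:      Securities +£69B, Foreign assets +£67B
  Liabilities: Bank reserves +£610B, Currency in circulation −£474B
Commercial banking system:
  Assets:      Reserves at CB +£610B, Foreign assets −£67B
  Liabilities: Checkable deposits +£543B
So the change in checkable deposits held by the non-bank public at commercial banks is +£543 billion.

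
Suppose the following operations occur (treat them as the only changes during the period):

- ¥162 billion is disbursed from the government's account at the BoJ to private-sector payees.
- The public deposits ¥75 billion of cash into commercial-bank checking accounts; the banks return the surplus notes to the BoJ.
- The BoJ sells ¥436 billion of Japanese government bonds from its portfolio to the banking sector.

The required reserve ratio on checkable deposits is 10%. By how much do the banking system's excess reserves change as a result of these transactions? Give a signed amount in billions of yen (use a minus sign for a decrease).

-¥222.7 billion

Government spending ¥162 billion: reserves +¥162B, deposits +¥162B.
Currency deposit ¥75 billion: reserves +¥75B, deposits +¥75B.
OMO sale (to banks) ¥436 billion: reserves −¥436B, deposits 0.
Totals: Δreserves = −¥199B, Δdeposits = +¥237B.
Δrequired reserves = 10% × +¥237B = +¥23.7B.
Δexcess reserves = Δreserves − Δrequired = −¥199B − (+¥23.7B) = -¥222.7 billion.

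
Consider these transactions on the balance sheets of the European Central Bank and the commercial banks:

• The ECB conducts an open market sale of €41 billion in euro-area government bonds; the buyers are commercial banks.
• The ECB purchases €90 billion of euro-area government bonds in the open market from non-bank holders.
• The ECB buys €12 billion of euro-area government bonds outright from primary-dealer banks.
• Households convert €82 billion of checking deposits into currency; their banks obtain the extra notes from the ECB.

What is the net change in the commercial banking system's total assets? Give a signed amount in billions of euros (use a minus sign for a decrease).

ECB balance sheet:
  Assets:      Securities +€61B
  Liabilities: Bank reserves −€21B, Currency in circulation +€82B
Commercial banking system:
  Assets:      Reserves at CB −€21B, Securities +€29B
  Liabilities: Checkable deposits +€8B
Change in total bank assets = +€8 billion.

+€8 billion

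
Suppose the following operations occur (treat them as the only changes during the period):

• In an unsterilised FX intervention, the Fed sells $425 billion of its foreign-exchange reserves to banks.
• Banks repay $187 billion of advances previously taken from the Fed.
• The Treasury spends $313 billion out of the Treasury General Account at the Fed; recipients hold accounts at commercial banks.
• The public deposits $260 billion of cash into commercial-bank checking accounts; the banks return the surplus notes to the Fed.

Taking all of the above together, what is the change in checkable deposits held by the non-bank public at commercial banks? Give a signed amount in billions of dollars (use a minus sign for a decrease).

+$573 billion

FX sale $425 billion: the counterparty is a bank, so public deposits are unchanged → 0.
Discount-window repayment $187 billion: the counterparty is a bank, so public deposits are unchanged → 0.
Government spending $313 billion: non-bank counterparties' bank balances rise → +$313B.
Currency deposit $260 billion: non-bank counterparties' bank balances rise → +$260B.
Net: 0 + 0 + 313 + 260 = +$573 billion.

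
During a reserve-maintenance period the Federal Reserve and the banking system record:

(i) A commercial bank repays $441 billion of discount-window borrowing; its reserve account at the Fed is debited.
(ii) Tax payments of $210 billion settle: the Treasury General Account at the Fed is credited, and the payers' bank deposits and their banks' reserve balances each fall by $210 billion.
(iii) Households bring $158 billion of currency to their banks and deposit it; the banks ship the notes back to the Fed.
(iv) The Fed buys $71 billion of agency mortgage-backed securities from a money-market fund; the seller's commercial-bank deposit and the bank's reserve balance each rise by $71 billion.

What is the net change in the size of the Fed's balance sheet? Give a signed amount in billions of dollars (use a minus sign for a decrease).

Fed balance sheet:
  Assets:      Securities +$71B, Loans to banks −$441B
  Liabilities: Bank reserves −$422B, Currency in circulation −$158B, Government deposits +$210B
Change in total Fed assets = -$370 billion.

-$370 billion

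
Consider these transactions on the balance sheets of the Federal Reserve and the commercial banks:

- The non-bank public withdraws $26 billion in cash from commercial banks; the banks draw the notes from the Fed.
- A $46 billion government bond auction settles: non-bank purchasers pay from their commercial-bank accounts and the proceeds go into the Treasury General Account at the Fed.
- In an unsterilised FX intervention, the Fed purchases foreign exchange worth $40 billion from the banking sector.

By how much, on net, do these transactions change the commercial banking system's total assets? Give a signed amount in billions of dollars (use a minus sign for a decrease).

Fed balance sheet:
  Assets:      Foreign assets +$40B
  Liabilities: Bank reserves −$32B, Currency in circulation +$26B, Government deposits +$46B
Commercial banking system:
  Assets:      Reserves at CB −$32B, Foreign assets −$40B
  Liabilities: Checkable deposits −$72B
Change in total bank assets = -$72 billion.

-$72 billion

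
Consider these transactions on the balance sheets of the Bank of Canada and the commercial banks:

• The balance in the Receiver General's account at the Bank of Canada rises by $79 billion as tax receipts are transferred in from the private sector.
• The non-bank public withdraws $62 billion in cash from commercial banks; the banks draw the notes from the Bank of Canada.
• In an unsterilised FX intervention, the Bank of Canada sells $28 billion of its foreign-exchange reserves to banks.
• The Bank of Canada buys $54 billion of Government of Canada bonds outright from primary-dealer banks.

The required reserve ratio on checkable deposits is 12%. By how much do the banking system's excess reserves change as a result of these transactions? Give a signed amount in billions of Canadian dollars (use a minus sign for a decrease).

-$98.08 billion

Government account inflow $79 billion: reserves −$79B, deposits −$79B.
Currency withdrawal $62 billion: reserves −$62B, deposits −$62B.
FX sale $28 billion: reserves −$28B, deposits 0.
OMO purchase (from banks) $54 billion: reserves +$54B, deposits 0.
Totals: Δreserves = −$115B, Δdeposits = −$141B.
Δrequired reserves = 12% × −$141B = −$16.92B.
Δexcess reserves = Δreserves − Δrequired = −$115B − (−$16.92B) = -$98.08 billion.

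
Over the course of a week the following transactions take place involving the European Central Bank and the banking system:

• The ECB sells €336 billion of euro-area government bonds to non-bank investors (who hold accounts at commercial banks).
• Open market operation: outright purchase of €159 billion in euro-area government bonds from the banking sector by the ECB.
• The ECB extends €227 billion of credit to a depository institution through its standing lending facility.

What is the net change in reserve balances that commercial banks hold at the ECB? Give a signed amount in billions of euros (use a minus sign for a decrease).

ECB balance sheet:
  Assets:      Securities −€177B, Loans to banks +€227B
  Liabilities: Bank reserves +€50B
Commercial banking system:
  Assets:      Reserves at CB +€50B, Securities −€159B
  Liabilities: Checkable deposits −€336B, Borrowings from CB +€227B
So the change in reserve balances that commercial banks hold at the ECB is +€50 billion.

+€50 billion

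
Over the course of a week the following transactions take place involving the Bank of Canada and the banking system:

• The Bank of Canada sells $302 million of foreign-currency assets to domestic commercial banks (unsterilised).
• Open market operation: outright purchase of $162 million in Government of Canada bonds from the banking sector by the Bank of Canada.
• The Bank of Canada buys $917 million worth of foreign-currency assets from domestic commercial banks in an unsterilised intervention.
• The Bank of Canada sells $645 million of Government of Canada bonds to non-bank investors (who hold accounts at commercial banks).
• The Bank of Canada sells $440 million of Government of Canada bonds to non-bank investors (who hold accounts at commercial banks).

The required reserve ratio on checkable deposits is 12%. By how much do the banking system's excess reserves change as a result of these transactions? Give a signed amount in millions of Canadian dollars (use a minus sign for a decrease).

FX sale $302 million: reserves −$302M, deposits 0.
OMO purchase (from banks) $162 million: reserves +$162M, deposits 0.
FX purchase $917 million: reserves +$917M, deposits 0.
Asset sale (to non-banks) $645 million: reserves −$645M, deposits −$645M.
Asset sale (to non-banks) $440 million: reserves −$440M, deposits −$440M.
Totals: Δreserves = −$308M, Δdeposits = −$1085M.
Δrequired reserves = 12% × −$1085M = −$130.2M.
Δexcess reserves = Δreserves − Δrequired = −$308M − (−$130.2M) = -$177.8 million.

-$177.8 million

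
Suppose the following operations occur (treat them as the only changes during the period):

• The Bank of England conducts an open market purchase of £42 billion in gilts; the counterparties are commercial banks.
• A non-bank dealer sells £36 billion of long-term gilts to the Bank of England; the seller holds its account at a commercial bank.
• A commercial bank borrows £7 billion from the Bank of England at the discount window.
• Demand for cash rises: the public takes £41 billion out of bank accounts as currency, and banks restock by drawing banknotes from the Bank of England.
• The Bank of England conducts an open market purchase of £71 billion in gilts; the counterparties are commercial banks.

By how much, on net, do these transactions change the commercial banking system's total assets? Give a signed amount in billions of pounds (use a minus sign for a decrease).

Bank of England balance sheet:
  Assets:      Securities +£149B, Loans to banks +£7B
  Liabilities: Bank reserves +£115B, Currency in circulation +£41B
Commercial banking system:
  Assets:      Reserves at CB +£115B, Securities −£113B
  Liabilities: Checkable deposits −£5B, Borrowings from CB +£7B
Change in total bank assets = +£2 billion.

+£2 billion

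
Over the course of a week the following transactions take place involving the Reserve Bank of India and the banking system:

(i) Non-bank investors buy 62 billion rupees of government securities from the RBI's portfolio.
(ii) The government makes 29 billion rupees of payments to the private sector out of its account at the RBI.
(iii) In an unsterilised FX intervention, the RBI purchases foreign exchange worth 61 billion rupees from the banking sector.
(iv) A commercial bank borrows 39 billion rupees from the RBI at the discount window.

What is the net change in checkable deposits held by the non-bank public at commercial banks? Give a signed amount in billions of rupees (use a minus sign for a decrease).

-33 billion

RBI balance sheet:
  Assets:      Securities −62B, Loans to banks +39B, Foreign assets +61B
  Liabilities: Bank reserves +67B, Government deposits −29B
Commercial banking system:
  Assets:      Reserves at CB +67B, Foreign assets −61B
  Liabilities: Checkable deposits −33B, Borrowings from CB +39B
So the change in checkable deposits held by the non-bank public at commercial banks is -33 billion.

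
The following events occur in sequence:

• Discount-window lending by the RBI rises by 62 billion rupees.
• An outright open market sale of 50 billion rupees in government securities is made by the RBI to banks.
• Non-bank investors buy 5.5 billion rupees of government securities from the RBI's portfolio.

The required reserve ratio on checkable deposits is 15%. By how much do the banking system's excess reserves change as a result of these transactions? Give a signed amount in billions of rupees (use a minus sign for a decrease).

+7.325 billion

Discount-window loan 62 billion rupees: reserves +62B, deposits 0.
OMO sale (to banks) 50 billion rupees: reserves −50B, deposits 0.
Asset sale (to non-banks) 5.5 billion rupees: reserves −5.5B, deposits −5.5B.
Totals: Δreserves = +6.5B, Δdeposits = −5.5B.
Δrequired reserves = 15% × −5.5B = −0.825B.
Δexcess reserves = Δreserves − Δrequired = +6.5B − (−0.825B) = +7.325 billion.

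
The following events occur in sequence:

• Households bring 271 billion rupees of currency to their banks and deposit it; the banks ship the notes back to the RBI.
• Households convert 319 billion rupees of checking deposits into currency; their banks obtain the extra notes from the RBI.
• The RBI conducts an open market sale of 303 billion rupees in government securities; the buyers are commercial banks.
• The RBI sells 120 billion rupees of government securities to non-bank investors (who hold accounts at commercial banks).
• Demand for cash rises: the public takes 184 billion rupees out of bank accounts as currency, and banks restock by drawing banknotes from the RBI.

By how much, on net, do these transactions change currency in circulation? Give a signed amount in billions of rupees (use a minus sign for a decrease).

Currency deposit 271 billion rupees: notes return to the central bank → −271B.
Currency withdrawal 319 billion rupees: notes leave the central bank → +319B.
OMO sale (to banks) 303 billion rupees: no currency enters or leaves circulation → 0.
Asset sale (to non-banks) 120 billion rupees: no currency enters or leaves circulation → 0.
Currency withdrawal 184 billion rupees: notes leave the central bank → +184B.
Net: −271 + 319 + 0 + 0 + 184 = +232 billion.

+232 billion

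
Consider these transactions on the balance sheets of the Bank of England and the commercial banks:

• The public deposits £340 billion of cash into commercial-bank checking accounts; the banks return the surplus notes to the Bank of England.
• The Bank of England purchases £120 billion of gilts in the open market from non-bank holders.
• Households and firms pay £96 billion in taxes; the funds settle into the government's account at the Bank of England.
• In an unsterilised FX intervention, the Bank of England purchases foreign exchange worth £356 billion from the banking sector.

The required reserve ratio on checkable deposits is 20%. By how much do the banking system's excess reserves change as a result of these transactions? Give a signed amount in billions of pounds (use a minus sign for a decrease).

+£647.2 billion

Currency deposit £340 billion: reserves +£340B, deposits +£340B.
Asset purchase (from non-banks) £120 billion: reserves +£120B, deposits +£120B.
Government account inflow £96 billion: reserves −£96B, deposits −£96B.
FX purchase £356 billion: reserves +£356B, deposits 0.
Totals: Δreserves = +£720B, Δdeposits = +£364B.
Δrequired reserves = 20% × +£364B = +£72.8B.
Δexcess reserves = Δreserves − Δrequired = +£720B − (+£72.8B) = +£647.2 billion.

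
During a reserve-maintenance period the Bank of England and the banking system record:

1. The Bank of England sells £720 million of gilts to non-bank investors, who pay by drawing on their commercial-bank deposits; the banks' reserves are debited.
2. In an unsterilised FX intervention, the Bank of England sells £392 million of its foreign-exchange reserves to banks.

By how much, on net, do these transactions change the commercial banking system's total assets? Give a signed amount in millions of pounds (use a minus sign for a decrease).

Asset sale (to non-banks) £720 million: bank balance sheets shrink → −£720M.
FX sale £392 million: just an asset swap on bank balance sheets → 0.
Net: −720 + 0 = -£720 million.

-£720 million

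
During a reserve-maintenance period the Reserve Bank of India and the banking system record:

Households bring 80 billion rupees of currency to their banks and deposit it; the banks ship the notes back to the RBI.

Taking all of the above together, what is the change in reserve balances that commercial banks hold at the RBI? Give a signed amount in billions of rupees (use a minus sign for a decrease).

Currency deposit 80 billion rupees: returned notes are swapped for reserve credit → +80B.

+80 billion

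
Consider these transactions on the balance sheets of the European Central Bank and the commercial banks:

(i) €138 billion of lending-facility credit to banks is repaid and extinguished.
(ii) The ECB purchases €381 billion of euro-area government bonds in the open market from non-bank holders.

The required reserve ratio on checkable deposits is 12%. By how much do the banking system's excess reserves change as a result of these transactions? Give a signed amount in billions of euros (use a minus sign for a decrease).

Discount-window repayment €138 billion: reserves −€138B, deposits 0.
Asset purchase (from non-banks) €381 billion: reserves +€381B, deposits +€381B.
Totals: Δreserves = +€243B, Δdeposits = +€381B.
Δrequired reserves = 12% × +€381B = +€45.72B.
Δexcess reserves = Δreserves − Δrequired = +€243B − (+€45.72B) = +€197.28 billion.

+€197.28 billion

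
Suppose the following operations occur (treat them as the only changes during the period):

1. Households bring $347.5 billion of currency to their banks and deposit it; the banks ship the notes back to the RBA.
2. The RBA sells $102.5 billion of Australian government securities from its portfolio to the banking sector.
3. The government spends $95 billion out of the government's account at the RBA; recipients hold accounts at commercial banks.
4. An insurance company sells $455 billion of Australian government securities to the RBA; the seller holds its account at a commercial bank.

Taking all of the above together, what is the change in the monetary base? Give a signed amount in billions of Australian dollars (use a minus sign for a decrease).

+$447.5 billion

Currency deposit $347.5 billion: just a shift between currency and reserves — both are base money → 0.
OMO sale (to banks) $102.5 billion: RBA balance sheet contracts → −$102.5B.
Government spending $95 billion: a non-base liability converts back to reserves → +$95B.
Asset purchase (from non-banks) $455 billion: RBA balance sheet expands → +$455B.
Net: 0 − 102.5 + 95 + 455 = +$447.5 billion.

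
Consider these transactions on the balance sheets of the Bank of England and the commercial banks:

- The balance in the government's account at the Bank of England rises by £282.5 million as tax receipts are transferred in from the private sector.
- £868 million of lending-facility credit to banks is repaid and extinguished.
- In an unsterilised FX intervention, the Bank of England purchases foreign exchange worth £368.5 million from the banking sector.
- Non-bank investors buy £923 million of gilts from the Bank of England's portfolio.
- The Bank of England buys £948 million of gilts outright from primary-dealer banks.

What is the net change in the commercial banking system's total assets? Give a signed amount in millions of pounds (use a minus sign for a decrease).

Government account inflow £282.5 million: bank balance sheets shrink → −£282.5M.
Discount-window repayment £868 million: bank balance sheets shrink → −£868M.
FX purchase £368.5 million: just an asset swap on bank balance sheets → 0.
Asset sale (to non-banks) £923 million: bank balance sheets shrink → −£923M.
OMO purchase (from banks) £948 million: just an asset swap on bank balance sheets → 0.
Net: −282.5 − 868 + 0 − 923 + 0 = -£2073.5 million.

-£2073.5 million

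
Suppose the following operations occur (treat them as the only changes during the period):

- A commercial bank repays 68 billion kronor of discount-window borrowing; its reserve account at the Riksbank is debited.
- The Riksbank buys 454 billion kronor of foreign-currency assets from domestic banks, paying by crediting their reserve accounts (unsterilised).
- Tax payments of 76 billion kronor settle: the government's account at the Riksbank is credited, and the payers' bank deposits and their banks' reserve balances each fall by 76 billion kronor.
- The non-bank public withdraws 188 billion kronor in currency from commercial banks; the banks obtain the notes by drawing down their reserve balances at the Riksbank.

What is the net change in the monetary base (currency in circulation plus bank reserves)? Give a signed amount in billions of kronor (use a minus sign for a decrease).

+310 billion

Riksbank balance sheet:
  Assets:      Loans to banks −68B, Foreign assets +454B
  Liabilities: Bank reserves +122B, Currency in circulation +188B, Government deposits +76B
Monetary base = currency + reserves: +188B + (+122B) = +310 billion.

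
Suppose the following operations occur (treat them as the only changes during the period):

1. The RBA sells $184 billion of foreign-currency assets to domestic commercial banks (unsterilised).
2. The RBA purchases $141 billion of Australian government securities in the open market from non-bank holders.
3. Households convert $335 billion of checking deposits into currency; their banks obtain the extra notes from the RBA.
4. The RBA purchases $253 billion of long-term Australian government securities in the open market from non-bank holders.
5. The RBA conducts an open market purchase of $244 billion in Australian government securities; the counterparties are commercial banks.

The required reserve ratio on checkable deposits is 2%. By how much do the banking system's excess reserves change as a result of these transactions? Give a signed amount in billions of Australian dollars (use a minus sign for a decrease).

FX sale $184 billion: reserves −$184B, deposits 0.
Asset purchase (from non-banks) $141 billion: reserves +$141B, deposits +$141B.
Currency withdrawal $335 billion: reserves −$335B, deposits −$335B.
Asset purchase (from non-banks) $253 billion: reserves +$253B, deposits +$253B.
OMO purchase (from banks) $244 billion: reserves +$244B, deposits 0.
Totals: Δreserves = +$119B, Δdeposits = +$59B.
Δrequired reserves = 2% × +$59B = +$1.18B.
Δexcess reserves = Δreserves − Δrequired = +$119B − (+$1.18B) = +$117.82 billion.

+$117.82 billion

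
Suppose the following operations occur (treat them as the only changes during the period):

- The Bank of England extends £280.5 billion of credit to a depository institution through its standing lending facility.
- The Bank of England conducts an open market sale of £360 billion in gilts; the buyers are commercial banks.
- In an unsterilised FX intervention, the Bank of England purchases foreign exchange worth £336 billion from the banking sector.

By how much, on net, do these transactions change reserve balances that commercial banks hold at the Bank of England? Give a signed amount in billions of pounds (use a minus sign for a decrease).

Discount-window loan £280.5 billion: the loan is credited to the bank's reserve account → +£280.5B.
OMO sale (to banks) £360 billion: the buying banks pay out of their reserve balances → −£360B.
FX purchase £336 billion: the Bank of England pays by crediting reserve accounts → +£336B.
Net: 280.5 − 360 + 336 = +£256.5 billion.

+£256.5 billion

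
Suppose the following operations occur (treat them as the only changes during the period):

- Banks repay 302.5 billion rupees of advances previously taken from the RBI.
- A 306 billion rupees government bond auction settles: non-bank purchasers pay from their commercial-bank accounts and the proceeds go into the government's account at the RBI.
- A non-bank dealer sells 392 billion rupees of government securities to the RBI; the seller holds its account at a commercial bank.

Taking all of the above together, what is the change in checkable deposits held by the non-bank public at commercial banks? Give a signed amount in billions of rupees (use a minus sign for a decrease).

+86 billion

Discount-window repayment 302.5 billion rupees: the counterparty is a bank, so public deposits are unchanged → 0.
Government account inflow 306 billion rupees: non-bank counterparties' bank balances fall → −306B.
Asset purchase (from non-banks) 392 billion rupees: non-bank counterparties' bank balances rise → +392B.
Net: 0 − 306 + 392 = +86 billion.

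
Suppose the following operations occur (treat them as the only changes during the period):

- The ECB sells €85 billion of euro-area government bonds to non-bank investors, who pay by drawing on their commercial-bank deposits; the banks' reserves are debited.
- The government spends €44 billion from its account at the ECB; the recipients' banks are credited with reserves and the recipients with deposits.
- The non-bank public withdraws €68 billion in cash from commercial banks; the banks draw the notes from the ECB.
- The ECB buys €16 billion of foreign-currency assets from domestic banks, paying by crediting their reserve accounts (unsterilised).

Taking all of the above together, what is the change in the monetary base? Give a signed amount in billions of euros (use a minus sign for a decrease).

ECB balance sheet:
  Assets:      Securities −€85B, Foreign assets +€16B
  Liabilities: Bank reserves −€93B, Currency in circulation +€68B, Government deposits −€44B
Commercial banking system:
  Assets:      Reserves at CB −€93B, Foreign assets −€16B
  Liabilities: Checkable deposits −€109B
Monetary base = currency + reserves: +€68B + (−€93B) = -€25 billion.

-€25 billion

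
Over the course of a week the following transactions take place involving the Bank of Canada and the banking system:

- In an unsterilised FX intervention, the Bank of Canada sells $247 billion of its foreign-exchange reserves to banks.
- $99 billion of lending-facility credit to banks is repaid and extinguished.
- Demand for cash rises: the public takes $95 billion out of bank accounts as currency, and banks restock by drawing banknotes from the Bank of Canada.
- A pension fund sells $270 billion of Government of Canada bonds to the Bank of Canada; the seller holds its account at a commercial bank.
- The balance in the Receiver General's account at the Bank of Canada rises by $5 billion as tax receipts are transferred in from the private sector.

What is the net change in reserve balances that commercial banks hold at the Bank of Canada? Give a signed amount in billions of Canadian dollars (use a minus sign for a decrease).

-$176 billion

FX sale $247 billion: the buying banks pay out of their reserve balances → −$247B.
Discount-window repayment $99 billion: repayment is debited from reserves → −$99B.
Currency withdrawal $95 billion: banks swap reserves for currency → −$95B.
Asset purchase (from non-banks) $270 billion: the Bank of Canada pays by crediting reserve accounts → +$270B.
Government account inflow $5 billion: funds move from bank reserves into the government account → −$5B.
Net: −247 − 99 − 95 + 270 − 5 = -$176 billion.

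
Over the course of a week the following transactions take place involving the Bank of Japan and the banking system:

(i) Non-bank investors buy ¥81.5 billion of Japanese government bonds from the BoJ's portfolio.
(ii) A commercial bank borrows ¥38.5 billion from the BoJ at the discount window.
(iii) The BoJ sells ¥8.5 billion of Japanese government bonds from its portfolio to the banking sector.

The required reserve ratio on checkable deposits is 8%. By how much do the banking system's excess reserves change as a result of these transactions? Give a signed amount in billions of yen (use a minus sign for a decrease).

Asset sale (to non-banks) ¥81.5 billion: reserves −¥81.5B, deposits −¥81.5B.
Discount-window loan ¥38.5 billion: reserves +¥38.5B, deposits 0.
OMO sale (to banks) ¥8.5 billion: reserves −¥8.5B, deposits 0.
Totals: Δreserves = −¥51.5B, Δdeposits = −¥81.5B.
Δrequired reserves = 8% × −¥81.5B = −¥6.52B.
Δexcess reserves = Δreserves − Δrequired = −¥51.5B − (−¥6.52B) = -¥44.98 billion.

-¥44.98 billion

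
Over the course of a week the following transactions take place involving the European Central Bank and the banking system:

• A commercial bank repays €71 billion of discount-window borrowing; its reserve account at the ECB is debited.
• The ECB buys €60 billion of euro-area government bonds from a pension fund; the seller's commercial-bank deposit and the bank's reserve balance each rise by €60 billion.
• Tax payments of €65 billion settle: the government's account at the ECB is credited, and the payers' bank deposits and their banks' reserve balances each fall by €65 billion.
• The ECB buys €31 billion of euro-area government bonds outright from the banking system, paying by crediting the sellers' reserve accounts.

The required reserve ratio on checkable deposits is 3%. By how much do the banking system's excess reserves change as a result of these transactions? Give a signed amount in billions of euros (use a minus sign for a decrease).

-€44.85 billion

Discount-window repayment €71 billion: reserves −€71B, deposits 0.
Asset purchase (from non-banks) €60 billion: reserves +€60B, deposits +€60B.
Government account inflow €65 billion: reserves −€65B, deposits −€65B.
OMO purchase (from banks) €31 billion: reserves +€31B, deposits 0.
Totals: Δreserves = −€45B, Δdeposits = −€5B.
Δrequired reserves = 3% × −€5B = −€0.15B.
Δexcess reserves = Δreserves − Δrequired = −€45B − (−€0.15B) = -€44.85 billion.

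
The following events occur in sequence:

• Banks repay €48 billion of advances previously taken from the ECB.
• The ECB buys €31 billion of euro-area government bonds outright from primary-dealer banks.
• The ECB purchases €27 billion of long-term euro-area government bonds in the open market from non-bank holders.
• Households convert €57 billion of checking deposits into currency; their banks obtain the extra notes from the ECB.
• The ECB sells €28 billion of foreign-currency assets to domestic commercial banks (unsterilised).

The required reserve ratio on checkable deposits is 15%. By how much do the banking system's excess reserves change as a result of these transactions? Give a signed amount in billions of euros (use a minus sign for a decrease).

Discount-window repayment €48 billion: reserves −€48B, deposits 0.
OMO purchase (from banks) €31 billion: reserves +€31B, deposits 0.
Asset purchase (from non-banks) €27 billion: reserves +€27B, deposits +€27B.
Currency withdrawal €57 billion: reserves −€57B, deposits −€57B.
FX sale €28 billion: reserves −€28B, deposits 0.
Totals: Δreserves = −€75B, Δdeposits = −€30B.
Δrequired reserves = 15% × −€30B = −€4.5B.
Δexcess reserves = Δreserves − Δrequired = −€75B − (−€4.5B) = -€70.5 billion.

-€70.5 billion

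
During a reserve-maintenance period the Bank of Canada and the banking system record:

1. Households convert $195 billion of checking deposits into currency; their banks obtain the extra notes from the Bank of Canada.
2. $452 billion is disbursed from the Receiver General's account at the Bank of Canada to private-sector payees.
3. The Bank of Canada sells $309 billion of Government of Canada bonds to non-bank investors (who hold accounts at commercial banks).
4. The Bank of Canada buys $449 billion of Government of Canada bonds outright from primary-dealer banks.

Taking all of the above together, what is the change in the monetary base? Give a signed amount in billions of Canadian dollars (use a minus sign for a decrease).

+$592 billion

Currency withdrawal $195 billion: just a shift between currency and reserves — both are base money → 0.
Government spending $452 billion: a non-base liability converts back to reserves → +$452B.
Asset sale (to non-banks) $309 billion: Bank of Canada balance sheet contracts → −$309B.
OMO purchase (from banks) $449 billion: Bank of Canada balance sheet expands → +$449B.
Net: 0 + 452 − 309 + 449 = +$592 billion.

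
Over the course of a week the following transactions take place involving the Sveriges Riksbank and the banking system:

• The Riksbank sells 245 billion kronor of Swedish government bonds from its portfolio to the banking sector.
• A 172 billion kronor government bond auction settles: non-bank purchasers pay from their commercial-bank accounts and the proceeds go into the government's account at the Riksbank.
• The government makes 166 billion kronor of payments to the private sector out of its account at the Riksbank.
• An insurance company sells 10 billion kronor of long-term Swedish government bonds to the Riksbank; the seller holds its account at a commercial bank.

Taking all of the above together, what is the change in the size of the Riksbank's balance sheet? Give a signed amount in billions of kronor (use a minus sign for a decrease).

-235 billion

Riksbank balance sheet:
  Assets:      Securities −235B
  Liabilities: Bank reserves −241B, Government deposits +6B
Change in total Riksbank assets = -235 billion.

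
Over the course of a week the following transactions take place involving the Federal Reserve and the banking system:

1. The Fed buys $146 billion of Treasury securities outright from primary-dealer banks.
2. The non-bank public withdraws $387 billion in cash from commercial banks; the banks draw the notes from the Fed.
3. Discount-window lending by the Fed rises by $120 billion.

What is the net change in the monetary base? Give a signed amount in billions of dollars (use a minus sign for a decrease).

OMO purchase (from banks) $146 billion: Fed balance sheet expands → +$146B.
Currency withdrawal $387 billion: just a shift between currency and reserves — both are base money → 0.
Discount-window loan $120 billion: Fed balance sheet expands → +$120B.
Net: 146 + 0 + 120 = +$266 billion.

+$266 billion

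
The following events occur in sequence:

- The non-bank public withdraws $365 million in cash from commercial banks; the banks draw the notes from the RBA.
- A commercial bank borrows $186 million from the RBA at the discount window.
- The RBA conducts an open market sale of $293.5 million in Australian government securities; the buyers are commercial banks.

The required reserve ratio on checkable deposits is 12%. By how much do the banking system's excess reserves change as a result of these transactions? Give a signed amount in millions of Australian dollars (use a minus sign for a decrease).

-$428.7 million

Currency withdrawal $365 million: reserves −$365M, deposits −$365M.
Discount-window loan $186 million: reserves +$186M, deposits 0.
OMO sale (to banks) $293.5 million: reserves −$293.5M, deposits 0.
Totals: Δreserves = −$472.5M, Δdeposits = −$365M.
Δrequired reserves = 12% × −$365M = −$43.8M.
Δexcess reserves = Δreserves − Δrequired = −$472.5M − (−$43.8M) = -$428.7 million.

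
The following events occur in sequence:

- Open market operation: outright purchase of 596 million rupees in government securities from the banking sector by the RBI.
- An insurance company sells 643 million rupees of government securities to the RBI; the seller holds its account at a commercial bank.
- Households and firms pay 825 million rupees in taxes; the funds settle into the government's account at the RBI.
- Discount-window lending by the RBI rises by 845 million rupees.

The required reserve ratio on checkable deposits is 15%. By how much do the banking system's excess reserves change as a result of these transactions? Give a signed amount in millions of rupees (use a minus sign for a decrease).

+1286.3 million

OMO purchase (from banks) 596 million rupees: reserves +596M, deposits 0.
Asset purchase (from non-banks) 643 million rupees: reserves +643M, deposits +643M.
Government account inflow 825 million rupees: reserves −825M, deposits −825M.
Discount-window loan 845 million rupees: reserves +845M, deposits 0.
Totals: Δreserves = +1259M, Δdeposits = −182M.
Δrequired reserves = 15% × −182M = −27.3M.
Δexcess reserves = Δreserves − Δrequired = +1259M − (−27.3M) = +1286.3 million.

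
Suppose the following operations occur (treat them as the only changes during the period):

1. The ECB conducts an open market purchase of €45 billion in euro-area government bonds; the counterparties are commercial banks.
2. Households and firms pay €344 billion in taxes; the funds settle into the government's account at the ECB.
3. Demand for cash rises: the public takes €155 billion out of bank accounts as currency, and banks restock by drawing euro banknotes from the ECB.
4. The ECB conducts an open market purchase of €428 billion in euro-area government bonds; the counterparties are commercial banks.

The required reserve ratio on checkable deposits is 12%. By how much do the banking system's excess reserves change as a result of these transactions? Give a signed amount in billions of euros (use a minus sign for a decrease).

+€33.88 billion

OMO purchase (from banks) €45 billion: reserves +€45B, deposits 0.
Government account inflow €344 billion: reserves −€344B, deposits −€344B.
Currency withdrawal €155 billion: reserves −€155B, deposits −€155B.
OMO purchase (from banks) €428 billion: reserves +€428B, deposits 0.
Totals: Δreserves = −€26B, Δdeposits = −€499B.
Δrequired reserves = 12% × −€499B = −€59.88B.
Δexcess reserves = Δreserves − Δrequired = −€26B − (−€59.88B) = +€33.88 billion.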